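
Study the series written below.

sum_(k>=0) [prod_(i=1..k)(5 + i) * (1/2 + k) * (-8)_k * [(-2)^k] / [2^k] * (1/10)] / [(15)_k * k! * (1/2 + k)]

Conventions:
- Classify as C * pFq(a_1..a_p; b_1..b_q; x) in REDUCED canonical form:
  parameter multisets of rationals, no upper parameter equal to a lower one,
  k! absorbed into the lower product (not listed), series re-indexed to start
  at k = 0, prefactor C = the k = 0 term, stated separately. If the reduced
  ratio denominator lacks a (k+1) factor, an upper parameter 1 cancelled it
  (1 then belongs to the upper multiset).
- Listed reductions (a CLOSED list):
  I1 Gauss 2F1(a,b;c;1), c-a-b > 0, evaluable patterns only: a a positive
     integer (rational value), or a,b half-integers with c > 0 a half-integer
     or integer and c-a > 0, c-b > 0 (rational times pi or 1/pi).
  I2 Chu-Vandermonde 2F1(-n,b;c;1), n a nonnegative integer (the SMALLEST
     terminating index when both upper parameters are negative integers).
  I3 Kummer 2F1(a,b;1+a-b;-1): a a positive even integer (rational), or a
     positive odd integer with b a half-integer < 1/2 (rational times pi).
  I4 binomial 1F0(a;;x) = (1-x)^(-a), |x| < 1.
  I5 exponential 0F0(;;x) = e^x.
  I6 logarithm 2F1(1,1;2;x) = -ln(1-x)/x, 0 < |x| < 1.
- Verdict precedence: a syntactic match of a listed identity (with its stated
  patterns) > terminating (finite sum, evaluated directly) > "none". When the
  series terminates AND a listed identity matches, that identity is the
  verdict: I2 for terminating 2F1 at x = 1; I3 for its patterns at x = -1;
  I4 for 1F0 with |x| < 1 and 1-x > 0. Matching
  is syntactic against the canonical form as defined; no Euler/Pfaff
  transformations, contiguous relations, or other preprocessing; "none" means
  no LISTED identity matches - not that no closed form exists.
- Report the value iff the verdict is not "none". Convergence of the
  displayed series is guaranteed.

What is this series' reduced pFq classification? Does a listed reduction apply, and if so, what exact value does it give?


Canonical form: C = 1/10 times 2F1 with upper {-8, 6}, lower {15}, x = -1. Verdict (x = -1): the Kummer evaluation I3 applies (x = -1; c = 15 equals 1+a-b for upper {-8, 6}: listed pattern). Hence: 91/50.

Key step: with t_0 = 1/10, the two k-th powers (C = 1/10, x = -1) combine into one argument.
Term ratio: r(k) = (-1) * (k-8) (k+6) / [(k+15) (k+1)] ; factor over Q: parameters, x = (-1), and C = 1/10.


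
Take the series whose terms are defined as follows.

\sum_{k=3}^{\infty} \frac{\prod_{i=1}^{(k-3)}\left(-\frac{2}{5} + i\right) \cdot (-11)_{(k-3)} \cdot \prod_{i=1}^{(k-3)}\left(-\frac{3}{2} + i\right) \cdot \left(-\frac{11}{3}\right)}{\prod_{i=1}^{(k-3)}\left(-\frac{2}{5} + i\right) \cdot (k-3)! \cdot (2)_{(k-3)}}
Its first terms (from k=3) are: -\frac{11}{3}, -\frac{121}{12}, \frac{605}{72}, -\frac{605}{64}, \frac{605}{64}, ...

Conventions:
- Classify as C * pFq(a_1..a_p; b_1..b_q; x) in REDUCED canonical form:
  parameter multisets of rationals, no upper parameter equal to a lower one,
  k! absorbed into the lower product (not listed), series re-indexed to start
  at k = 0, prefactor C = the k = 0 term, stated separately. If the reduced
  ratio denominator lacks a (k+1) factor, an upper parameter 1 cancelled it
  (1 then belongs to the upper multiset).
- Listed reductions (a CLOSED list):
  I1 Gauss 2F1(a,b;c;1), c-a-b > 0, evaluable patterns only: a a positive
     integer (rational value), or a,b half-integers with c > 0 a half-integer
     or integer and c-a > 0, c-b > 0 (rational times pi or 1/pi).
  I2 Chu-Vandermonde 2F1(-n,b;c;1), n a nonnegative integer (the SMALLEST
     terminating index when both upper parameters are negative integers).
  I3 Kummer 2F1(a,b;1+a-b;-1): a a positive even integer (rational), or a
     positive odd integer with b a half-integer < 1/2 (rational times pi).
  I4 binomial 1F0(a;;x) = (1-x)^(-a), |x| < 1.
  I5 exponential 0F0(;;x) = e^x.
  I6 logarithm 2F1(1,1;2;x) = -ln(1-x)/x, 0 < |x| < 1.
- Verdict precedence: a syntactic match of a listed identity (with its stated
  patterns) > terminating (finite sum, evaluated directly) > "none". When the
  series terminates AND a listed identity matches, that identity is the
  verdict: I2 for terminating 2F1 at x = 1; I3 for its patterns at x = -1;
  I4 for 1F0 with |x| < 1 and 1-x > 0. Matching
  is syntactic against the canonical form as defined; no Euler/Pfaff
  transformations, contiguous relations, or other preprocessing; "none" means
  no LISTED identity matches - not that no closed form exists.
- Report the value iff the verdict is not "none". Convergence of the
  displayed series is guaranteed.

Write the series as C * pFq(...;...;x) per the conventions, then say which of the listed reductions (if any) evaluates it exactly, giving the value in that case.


At argument 1: a 2F1 with upper {-11, -\frac{1}{2}}, lower {2}, scaled by C = -\frac{11}{3}. Verdict at x = 1: Vandermonde's identity (I2) matches (terminating 2F1 at x = 1 with n = 11, b = -1/2, c = 2). Exact value: -\frac{185910725}{18874368}.

Key observation: x = 1 and the running product (C = -11/3, x = 1) telescopes to a rising factorial.
Term ratio: r(k) = 1 * (k-11) (k-\frac{1}{2}) / [(k+2) (k+1)] - rational; roots negated = parameters, x = 1, C = -\frac{11}{3}.


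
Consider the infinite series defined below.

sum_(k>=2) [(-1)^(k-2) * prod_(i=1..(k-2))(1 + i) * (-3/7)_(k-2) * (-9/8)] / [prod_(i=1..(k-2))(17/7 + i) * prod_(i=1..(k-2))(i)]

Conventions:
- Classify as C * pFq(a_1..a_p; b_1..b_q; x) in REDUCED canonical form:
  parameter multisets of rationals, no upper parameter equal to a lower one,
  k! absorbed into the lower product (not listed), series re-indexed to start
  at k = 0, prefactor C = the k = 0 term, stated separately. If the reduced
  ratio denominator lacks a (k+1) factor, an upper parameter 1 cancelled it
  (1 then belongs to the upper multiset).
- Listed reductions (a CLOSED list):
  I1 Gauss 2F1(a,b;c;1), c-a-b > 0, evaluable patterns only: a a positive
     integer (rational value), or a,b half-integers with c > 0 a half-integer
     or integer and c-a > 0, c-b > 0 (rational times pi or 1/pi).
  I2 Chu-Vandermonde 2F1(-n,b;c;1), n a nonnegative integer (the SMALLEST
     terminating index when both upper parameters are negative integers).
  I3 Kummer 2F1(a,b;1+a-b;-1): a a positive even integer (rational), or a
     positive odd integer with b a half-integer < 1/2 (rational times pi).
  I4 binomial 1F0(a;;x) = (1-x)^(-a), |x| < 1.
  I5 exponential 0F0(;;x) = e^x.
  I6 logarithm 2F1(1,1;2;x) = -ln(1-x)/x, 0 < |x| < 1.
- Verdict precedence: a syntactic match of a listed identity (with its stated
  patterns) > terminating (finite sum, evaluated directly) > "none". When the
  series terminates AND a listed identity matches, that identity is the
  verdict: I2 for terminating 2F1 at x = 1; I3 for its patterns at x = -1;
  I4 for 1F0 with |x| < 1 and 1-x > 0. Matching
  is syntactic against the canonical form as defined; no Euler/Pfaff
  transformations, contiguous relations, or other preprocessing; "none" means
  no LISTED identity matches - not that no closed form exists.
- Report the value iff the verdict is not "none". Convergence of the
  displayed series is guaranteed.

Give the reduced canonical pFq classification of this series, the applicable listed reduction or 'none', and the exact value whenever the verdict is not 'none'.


Reduced: x = -1, 2F1, upper = {-3/7, 2}, lower = {24/7}, C = -9/8. Verdict: this is the Kummer evaluation I3 (x = -1; c = 24/7 equals 1+a-b for upper {-3/7, 2}: listed pattern). Hence: -153/112.

Structural cue: x = (-1) and the product of the first k integers (prefactor -9/8) is k!.
Consecutive-term ratio: r(k) = (-1) * (k-3/7) (k+2) / [(k+24/7) (k+1)] - rational in k. x = (-1); t_0 = -9/8; negate the roots.


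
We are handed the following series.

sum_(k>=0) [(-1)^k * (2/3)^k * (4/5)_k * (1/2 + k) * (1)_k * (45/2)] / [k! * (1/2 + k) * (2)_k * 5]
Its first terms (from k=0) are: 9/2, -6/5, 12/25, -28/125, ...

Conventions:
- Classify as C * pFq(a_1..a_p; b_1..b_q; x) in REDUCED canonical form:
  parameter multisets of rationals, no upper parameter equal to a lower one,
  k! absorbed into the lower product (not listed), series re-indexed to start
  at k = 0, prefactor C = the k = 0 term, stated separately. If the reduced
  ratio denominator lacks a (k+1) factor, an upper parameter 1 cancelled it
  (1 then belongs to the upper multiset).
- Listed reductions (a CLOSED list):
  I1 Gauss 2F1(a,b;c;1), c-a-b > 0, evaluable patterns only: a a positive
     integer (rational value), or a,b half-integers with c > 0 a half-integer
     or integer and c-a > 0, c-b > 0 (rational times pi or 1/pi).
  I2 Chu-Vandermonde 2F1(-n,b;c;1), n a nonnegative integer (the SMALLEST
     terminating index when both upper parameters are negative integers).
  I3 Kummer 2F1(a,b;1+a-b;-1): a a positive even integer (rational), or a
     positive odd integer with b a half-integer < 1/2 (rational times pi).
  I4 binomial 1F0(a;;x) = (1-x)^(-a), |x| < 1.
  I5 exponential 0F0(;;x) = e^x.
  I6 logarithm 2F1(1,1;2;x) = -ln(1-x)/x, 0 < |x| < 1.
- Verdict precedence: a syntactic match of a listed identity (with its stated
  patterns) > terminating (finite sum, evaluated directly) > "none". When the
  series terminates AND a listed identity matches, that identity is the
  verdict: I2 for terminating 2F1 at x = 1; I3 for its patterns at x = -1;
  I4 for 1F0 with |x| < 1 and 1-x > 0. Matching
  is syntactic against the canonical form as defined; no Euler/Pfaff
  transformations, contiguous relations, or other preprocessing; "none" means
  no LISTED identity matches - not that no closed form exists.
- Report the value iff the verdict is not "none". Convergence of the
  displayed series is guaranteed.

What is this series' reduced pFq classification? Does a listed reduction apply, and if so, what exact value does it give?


Key observation: t_0 being 9/2, the constant factors (C = 9/2, x = -2/3) combine into one prefactor.
Term ratio: r(k) = (-2/3) * (k+4/5) (k+1) / [(k+2) (k+1)] - poly over poly, x = (-2/3) from leading terms; C = 9/2 at k = 0.

Classification (C = 9/2): 2F1 with upper {4/5, 1}, lower {2}, argument x = -2/3. Verdict: none - at argument -2/3 the multisets {4/5, 1} ; {2} match no listed identity.


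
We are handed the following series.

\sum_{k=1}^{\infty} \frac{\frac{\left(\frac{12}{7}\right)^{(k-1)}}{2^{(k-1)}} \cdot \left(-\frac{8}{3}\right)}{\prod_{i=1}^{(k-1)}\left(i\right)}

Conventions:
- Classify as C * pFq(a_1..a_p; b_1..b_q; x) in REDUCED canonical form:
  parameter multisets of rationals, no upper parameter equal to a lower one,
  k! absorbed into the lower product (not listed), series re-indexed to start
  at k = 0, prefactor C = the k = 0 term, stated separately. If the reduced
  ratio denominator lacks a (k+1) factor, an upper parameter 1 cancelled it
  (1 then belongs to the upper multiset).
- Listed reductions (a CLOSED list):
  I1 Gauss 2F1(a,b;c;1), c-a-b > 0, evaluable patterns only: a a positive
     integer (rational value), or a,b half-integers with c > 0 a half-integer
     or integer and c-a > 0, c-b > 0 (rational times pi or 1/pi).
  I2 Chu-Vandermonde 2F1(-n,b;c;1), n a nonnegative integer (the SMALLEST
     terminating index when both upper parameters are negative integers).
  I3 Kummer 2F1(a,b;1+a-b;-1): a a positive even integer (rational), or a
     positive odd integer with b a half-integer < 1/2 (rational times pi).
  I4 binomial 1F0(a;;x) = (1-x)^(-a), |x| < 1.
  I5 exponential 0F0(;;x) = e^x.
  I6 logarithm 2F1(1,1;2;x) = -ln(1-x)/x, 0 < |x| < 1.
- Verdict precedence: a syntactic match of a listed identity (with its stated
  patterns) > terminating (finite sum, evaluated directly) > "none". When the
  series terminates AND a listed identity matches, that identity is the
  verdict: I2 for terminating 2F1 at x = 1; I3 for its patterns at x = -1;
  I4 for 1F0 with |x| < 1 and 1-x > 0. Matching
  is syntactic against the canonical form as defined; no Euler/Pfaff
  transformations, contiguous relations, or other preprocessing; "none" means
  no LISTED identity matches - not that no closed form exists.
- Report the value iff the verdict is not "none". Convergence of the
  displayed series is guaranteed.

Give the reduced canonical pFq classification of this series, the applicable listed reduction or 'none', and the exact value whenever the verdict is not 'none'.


Classification (C = -\frac{8}{3}): 0F0 with upper {-}, lower {-}, argument x = \frac{6}{7}. Verdict: the I5 exponential reduction fires (the 0F0 exponential series at x = \frac{6}{7}). Sum: \left(-\frac{8}{3}\right) \cdot e^{\frac{6}{7}}.

Key observation: t_0 being -\frac{8}{3}, the product of the first k integers (C = -8/3) is k!.
Ratio: r(k) = \frac{6}{7} * 1 / [(k+1)] - rational in k, leading ratio \frac{6}{7}; with t_0 = -\frac{8}{3}, classification follows.


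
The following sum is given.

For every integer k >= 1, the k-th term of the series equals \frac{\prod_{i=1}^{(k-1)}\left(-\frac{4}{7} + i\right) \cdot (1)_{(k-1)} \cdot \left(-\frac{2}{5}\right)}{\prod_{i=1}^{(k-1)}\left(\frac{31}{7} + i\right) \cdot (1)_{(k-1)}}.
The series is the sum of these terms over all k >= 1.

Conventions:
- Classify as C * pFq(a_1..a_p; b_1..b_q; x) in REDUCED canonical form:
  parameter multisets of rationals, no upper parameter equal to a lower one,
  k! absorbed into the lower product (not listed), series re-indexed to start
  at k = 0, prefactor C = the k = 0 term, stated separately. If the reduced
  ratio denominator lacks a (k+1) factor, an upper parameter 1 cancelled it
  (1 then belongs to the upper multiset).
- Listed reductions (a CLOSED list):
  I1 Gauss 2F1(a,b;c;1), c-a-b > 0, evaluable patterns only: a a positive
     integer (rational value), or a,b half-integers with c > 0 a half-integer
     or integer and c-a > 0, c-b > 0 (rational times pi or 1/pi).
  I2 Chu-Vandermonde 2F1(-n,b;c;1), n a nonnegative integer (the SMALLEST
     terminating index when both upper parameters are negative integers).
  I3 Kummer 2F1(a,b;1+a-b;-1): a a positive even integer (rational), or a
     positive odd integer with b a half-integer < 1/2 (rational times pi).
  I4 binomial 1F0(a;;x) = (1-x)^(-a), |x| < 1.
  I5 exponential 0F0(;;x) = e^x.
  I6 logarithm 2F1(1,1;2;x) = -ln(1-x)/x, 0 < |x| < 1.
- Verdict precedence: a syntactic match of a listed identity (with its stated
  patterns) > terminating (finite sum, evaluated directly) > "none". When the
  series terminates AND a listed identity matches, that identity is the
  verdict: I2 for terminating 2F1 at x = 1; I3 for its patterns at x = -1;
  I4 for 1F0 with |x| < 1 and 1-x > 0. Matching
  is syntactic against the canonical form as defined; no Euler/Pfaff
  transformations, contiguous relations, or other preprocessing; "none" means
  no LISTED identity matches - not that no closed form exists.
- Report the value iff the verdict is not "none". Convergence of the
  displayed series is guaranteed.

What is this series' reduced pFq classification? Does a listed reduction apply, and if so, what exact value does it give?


x = 1 here; the reduced form reads 2F1, upper {\frac{3}{7}, 1}, lower {\frac{38}{7}}, C = -\frac{2}{5}. Verdict: Gauss (I1, integer-parameter pattern) applies (x = 1: the Gamma ratio telescopes since c-a-b = 4 > 0 and a = 1 in Z>0). Its exact value is -\frac{31}{70}.

First insight: with t_0 = -\frac{2}{5}, the lower running product (C = -2/5) is a rising factorial.
Adjacent-term ratio: r(k) = 1 * (k+\frac{3}{7}) (k+1) / [(k+\frac{38}{7}) (k+1)] ; factor over Q: parameters, x = 1, and C = -\frac{2}{5}.


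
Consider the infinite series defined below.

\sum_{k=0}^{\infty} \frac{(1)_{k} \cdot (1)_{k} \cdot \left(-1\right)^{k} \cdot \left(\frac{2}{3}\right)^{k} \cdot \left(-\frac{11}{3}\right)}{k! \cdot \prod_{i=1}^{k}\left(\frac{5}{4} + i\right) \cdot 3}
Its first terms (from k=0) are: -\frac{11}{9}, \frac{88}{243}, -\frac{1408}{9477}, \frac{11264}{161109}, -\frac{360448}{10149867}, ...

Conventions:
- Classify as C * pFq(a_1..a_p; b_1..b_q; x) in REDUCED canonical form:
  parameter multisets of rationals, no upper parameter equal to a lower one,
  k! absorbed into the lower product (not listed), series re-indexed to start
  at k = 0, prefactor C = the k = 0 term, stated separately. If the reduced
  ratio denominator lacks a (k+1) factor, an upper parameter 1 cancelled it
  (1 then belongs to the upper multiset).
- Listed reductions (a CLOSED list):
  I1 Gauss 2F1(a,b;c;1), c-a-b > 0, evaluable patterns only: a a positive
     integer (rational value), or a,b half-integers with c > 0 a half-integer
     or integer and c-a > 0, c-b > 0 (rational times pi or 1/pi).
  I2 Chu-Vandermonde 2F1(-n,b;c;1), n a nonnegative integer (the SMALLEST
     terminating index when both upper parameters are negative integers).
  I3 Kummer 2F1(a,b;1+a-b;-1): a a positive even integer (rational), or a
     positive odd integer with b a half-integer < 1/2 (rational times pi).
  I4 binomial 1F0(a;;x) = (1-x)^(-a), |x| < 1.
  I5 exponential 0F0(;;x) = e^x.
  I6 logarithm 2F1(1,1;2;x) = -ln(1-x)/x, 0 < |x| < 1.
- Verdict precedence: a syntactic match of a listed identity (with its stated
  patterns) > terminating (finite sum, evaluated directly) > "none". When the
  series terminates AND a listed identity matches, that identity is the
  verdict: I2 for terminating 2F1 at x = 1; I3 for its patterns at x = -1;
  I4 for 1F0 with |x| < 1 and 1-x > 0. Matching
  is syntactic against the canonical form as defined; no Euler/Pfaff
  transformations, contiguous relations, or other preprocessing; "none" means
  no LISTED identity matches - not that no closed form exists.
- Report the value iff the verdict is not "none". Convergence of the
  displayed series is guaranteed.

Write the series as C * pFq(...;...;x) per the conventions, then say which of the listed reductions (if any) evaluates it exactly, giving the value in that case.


Key step: x = -\frac{2}{3} and the (-1)^k factor (prefactor -11/9) folds into the argument's sign.
Adjacent-term ratio: r(k) = -\frac{2}{3} * (k+1) (k+1) / [(k+\frac{9}{4}) (k+1)] ; factor over Q: parameters, x = -\frac{2}{3}, and C = -\frac{11}{9}.

This is -\frac{11}{9} * 2F1(1, 1; \frac{9}{4}; -\frac{2}{3}) in reduced canonical form. Verdict: none - at argument -\frac{2}{3} the multisets {1, 1} ; {\frac{9}{4}} match no listed identity.


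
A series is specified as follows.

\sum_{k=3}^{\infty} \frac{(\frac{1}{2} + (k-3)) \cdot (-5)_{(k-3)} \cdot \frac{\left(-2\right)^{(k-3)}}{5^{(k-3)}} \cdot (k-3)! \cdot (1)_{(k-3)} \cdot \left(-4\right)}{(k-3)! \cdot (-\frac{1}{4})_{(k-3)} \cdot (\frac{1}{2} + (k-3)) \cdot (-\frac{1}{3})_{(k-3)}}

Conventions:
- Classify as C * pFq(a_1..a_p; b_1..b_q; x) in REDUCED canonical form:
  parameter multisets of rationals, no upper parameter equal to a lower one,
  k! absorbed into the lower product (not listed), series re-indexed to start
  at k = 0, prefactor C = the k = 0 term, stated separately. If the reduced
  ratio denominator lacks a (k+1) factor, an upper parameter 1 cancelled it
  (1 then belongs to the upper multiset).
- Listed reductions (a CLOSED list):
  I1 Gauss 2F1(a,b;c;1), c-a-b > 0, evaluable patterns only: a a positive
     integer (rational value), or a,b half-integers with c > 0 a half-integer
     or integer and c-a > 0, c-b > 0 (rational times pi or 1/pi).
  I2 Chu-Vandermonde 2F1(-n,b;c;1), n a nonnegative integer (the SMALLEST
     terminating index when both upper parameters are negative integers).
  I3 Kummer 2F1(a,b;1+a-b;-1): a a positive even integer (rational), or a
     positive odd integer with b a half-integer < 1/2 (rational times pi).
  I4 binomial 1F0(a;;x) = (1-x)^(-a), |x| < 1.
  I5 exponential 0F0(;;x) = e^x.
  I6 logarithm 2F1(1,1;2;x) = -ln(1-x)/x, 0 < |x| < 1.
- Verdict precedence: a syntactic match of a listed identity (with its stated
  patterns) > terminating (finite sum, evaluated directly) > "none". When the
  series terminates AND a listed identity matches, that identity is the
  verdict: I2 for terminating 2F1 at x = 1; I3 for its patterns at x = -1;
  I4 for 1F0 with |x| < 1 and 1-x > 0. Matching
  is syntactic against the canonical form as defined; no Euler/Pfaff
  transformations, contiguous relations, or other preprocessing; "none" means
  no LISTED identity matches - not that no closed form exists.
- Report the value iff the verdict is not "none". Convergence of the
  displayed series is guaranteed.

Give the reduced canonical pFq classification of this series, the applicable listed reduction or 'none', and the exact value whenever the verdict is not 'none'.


At argument -\frac{2}{5}: a 3F2 with upper {-5, 1, 1}, lower {-\frac{1}{3}, -\frac{1}{4}}, scaled by C = -4. Verdict: terminating - the sum ends at index 5 because -5 is a negative integer; exact evaluation follows. Its exact value is -\frac{4901462924}{2646875}.

The tell: from the first term -4: the two geometric factors (C = -4, x = -2/5) combine into one argument.
Term ratio: r(k) = -\frac{2}{5} * (k-5) (k+1) (k+1) / [(k-\frac{1}{3}) (k-\frac{1}{4}) (k+1)] ; factor over Q: parameters, x = -\frac{2}{5}, and C = -4.


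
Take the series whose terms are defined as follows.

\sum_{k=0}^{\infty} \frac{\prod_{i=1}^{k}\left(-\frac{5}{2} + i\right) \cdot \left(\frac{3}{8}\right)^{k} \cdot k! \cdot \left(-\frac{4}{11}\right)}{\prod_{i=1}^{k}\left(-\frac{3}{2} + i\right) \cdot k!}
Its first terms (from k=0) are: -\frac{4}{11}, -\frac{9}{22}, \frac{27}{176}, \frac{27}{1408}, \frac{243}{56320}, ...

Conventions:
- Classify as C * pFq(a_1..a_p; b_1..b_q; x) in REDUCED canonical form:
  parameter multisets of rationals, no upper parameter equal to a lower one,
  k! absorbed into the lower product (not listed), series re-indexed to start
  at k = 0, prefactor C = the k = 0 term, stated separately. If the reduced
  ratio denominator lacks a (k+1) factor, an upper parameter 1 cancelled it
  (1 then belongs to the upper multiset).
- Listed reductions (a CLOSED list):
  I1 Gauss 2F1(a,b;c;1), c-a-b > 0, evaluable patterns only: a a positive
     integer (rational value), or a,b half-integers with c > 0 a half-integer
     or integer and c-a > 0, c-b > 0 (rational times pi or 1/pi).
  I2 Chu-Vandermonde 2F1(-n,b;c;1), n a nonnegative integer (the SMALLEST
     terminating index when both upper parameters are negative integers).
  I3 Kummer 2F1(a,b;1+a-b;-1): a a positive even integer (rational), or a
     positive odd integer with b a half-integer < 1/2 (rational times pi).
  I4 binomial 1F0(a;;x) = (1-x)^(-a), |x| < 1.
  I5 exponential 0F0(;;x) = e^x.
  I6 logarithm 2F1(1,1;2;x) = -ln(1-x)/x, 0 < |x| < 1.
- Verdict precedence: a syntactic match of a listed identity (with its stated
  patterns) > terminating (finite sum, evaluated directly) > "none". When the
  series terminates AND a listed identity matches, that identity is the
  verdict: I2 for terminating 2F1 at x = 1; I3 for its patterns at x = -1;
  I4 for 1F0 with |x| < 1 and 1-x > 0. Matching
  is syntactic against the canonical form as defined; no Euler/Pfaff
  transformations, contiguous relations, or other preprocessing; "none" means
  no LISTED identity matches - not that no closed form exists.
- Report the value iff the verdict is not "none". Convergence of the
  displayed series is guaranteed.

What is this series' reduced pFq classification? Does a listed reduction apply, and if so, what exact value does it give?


The series (x = \frac{3}{8}) is 2F1: upper {-\frac{3}{2}, 1}, lower {-\frac{1}{2}}, prefactor -\frac{4}{11}. Verdict: none (x = \frac{3}{8}): each listed identity misses the multisets {-\frac{3}{2}, 1} ; {-\frac{1}{2}}.

Key step: t_0 = -\frac{4}{11} here, and the factorial ratio (prefactor -4/11) (k+a-1)!/(a-1)! is a rising factorial (a)_k.
Step ratio: r(k) = \frac{3}{8} * (k-\frac{3}{2}) (k+1) / [(k-\frac{1}{2}) (k+1)] - poly over poly, x = \frac{3}{8} from leading terms; C = -\frac{4}{11} at k = 0.


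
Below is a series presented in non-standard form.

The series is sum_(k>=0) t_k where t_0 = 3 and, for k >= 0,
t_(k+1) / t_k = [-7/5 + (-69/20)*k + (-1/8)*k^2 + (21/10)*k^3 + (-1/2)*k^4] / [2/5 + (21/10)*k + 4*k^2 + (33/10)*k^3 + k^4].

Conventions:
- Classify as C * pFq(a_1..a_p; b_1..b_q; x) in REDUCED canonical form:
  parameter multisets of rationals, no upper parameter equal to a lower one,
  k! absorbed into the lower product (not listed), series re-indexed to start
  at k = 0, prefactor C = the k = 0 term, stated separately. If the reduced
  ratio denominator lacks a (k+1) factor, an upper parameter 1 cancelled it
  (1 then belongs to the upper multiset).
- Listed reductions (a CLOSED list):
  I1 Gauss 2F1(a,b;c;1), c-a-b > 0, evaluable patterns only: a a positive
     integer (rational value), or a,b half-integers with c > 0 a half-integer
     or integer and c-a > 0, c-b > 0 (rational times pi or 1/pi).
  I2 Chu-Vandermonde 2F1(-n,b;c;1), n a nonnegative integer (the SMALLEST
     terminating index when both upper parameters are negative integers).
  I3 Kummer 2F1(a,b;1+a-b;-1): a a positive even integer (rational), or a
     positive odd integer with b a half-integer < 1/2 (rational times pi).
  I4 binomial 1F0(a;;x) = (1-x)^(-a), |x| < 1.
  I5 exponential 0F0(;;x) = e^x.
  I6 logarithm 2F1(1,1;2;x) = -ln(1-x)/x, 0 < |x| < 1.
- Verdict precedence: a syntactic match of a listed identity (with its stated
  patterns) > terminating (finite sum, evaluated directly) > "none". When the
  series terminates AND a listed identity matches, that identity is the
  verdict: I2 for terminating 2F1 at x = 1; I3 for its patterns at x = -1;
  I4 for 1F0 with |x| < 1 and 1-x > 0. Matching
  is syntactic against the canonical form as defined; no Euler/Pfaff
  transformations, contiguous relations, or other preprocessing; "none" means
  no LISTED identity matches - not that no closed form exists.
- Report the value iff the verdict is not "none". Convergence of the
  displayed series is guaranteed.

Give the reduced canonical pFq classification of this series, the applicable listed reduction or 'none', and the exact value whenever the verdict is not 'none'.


The series (x = -1/2) is 2F1: upper {-7/2, -2}, lower {1}, prefactor 3. Verdict: terminating - no listed pattern fits, but -2 in the upper list cuts the series at k = 2; direct evaluation. Value: -135/32.

Key observation: t_0 = 3 here, and the ratio is unreduced: k + 1/2 divides both sides (C = 3, x = -1/2).
Step ratio: r(k) = (-1/2) * (k-7/2) (k-2) / [(k+1) (k+1)] - rational; roots negated = parameters, x = (-1/2), C = 3.


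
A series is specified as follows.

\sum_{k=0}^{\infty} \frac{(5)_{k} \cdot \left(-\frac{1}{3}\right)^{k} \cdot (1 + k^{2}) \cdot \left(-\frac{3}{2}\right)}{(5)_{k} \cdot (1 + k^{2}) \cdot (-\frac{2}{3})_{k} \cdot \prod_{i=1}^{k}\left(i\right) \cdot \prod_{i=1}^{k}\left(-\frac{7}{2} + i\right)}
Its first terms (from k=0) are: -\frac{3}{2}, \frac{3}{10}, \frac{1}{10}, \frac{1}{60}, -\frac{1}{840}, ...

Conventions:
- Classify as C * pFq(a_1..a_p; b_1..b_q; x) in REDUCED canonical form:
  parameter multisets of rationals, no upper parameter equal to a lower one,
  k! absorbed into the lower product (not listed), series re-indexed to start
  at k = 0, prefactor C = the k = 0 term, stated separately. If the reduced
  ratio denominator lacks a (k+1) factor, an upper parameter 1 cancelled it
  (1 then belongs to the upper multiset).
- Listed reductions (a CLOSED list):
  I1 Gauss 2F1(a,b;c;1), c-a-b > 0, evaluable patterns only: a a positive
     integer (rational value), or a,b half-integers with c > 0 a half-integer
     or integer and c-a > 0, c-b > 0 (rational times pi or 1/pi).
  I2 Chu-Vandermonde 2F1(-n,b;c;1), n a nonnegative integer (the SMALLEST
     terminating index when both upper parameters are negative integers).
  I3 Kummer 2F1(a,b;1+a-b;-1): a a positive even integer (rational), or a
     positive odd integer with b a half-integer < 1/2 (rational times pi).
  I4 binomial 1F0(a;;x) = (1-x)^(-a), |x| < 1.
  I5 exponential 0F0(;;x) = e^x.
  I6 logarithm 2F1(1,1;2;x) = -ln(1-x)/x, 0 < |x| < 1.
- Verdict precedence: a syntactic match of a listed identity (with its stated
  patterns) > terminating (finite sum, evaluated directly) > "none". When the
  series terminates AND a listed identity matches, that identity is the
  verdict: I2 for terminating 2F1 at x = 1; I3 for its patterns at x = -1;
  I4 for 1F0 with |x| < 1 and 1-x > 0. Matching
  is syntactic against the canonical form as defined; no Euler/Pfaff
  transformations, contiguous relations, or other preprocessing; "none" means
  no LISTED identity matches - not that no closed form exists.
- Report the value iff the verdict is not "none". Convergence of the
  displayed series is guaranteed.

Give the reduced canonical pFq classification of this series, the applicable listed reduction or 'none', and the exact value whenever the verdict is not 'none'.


Classification (C = -\frac{3}{2}): 0F2 with upper {-}, lower {-\frac{5}{2}, -\frac{2}{3}}, argument x = -\frac{1}{3}. Verdict: none here - no I1-I6 shape fits x = -\frac{1}{3} with lower {-\frac{5}{2}, -\frac{2}{3}}.

First insight: t_0 being -\frac{3}{2}, k^2 + 1 divides numerator and denominator alike; C = -3/2 after cancelling.
Adjacent-term ratio: r(k) = -\frac{1}{3} * 1 / [(k-\frac{5}{2}) (k-\frac{2}{3}) (k+1)] - rational in k. x = -\frac{1}{3}; t_0 = -\frac{3}{2}; negate the roots.


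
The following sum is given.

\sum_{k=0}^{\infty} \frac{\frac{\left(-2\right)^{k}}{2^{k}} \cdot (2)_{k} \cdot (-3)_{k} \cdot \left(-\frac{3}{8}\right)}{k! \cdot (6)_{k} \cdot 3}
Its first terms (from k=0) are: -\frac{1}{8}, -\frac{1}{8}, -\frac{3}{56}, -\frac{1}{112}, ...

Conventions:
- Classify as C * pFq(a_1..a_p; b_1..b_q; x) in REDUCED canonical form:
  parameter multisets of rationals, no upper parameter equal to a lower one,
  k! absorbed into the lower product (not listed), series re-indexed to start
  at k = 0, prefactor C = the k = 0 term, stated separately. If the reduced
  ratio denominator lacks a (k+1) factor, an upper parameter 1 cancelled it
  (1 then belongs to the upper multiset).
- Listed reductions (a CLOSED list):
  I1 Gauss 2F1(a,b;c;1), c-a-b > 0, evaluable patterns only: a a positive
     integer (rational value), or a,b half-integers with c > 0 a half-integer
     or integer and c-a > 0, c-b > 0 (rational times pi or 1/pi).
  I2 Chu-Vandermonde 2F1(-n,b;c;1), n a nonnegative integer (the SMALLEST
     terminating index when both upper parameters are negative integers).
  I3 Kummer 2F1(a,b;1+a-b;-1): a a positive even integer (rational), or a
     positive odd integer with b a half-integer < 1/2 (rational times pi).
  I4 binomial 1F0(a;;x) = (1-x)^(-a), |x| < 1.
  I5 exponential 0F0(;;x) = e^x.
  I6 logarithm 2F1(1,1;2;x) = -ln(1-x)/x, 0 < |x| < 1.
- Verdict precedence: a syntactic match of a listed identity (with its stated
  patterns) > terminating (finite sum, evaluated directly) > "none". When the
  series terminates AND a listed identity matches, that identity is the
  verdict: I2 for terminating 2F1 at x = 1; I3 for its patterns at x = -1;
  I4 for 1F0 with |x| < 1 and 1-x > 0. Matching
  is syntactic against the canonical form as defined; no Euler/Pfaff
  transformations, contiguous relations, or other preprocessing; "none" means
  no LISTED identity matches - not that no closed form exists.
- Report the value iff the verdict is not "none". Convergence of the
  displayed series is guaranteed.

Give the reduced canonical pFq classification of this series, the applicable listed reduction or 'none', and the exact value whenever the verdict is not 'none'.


With C = -\frac{1}{8}: the canonical form is 2F1(-3, 2; 6; -1). Verdict: the Kummer evaluation I3 matches (x = -1; c = 6 equals 1+a-b for upper {-3, 2}: listed pattern). Hence: -\frac{5}{16}.

Structural cue: t_0 = -\frac{1}{8} here, and the two k-th powers (C = -1/8, x = -1) combine into one argument.
Term ratio: r(k) = -1 * (k-3) (k+2) / [(k+6) (k+1)] - rational; roots negated = parameters, x = -1, C = -\frac{1}{8}.


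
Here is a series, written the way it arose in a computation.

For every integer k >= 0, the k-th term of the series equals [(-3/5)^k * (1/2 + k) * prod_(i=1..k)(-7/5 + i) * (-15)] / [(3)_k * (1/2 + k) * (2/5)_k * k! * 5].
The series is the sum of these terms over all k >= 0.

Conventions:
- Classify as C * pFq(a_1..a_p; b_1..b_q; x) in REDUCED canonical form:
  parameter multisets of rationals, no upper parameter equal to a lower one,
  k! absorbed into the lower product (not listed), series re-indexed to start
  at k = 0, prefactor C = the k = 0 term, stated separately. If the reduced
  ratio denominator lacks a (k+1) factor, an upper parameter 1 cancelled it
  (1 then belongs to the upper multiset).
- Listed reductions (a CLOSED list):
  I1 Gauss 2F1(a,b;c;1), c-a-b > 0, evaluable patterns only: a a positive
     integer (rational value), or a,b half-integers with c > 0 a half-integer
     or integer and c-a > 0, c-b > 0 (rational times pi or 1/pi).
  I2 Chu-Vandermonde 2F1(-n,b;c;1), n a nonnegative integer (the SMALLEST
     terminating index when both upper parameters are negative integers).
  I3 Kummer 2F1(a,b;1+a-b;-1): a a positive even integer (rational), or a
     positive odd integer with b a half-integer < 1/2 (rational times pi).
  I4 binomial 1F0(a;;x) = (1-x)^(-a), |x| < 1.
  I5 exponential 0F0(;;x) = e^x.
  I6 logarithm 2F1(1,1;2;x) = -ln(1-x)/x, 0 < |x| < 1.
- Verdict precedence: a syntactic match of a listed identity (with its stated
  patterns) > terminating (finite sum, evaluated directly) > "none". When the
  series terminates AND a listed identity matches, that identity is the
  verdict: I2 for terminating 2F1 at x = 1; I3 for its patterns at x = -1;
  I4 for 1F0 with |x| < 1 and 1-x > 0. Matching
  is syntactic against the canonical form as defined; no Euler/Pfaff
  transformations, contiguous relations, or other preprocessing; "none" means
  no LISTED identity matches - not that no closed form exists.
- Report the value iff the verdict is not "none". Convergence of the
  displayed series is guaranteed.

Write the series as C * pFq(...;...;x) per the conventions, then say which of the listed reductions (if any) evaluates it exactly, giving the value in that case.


x = -3/5 here; the reduced form reads 1F2, upper {-2/5}, lower {2/5, 3}, C = -3. Verdict: none - this 1F2 at x = -3/5 matches no listed pattern, and upper {-2/5} holds no stopper.

Key observation: from the first term -3: the running product (C = -3, x = -3/5) telescopes to a rising factorial.
Term ratio: r(k) = (-3/5) * (k-2/5) / [(k+2/5) (k+3) (k+1)] - rational; roots negated = parameters, x = (-3/5), C = -3.


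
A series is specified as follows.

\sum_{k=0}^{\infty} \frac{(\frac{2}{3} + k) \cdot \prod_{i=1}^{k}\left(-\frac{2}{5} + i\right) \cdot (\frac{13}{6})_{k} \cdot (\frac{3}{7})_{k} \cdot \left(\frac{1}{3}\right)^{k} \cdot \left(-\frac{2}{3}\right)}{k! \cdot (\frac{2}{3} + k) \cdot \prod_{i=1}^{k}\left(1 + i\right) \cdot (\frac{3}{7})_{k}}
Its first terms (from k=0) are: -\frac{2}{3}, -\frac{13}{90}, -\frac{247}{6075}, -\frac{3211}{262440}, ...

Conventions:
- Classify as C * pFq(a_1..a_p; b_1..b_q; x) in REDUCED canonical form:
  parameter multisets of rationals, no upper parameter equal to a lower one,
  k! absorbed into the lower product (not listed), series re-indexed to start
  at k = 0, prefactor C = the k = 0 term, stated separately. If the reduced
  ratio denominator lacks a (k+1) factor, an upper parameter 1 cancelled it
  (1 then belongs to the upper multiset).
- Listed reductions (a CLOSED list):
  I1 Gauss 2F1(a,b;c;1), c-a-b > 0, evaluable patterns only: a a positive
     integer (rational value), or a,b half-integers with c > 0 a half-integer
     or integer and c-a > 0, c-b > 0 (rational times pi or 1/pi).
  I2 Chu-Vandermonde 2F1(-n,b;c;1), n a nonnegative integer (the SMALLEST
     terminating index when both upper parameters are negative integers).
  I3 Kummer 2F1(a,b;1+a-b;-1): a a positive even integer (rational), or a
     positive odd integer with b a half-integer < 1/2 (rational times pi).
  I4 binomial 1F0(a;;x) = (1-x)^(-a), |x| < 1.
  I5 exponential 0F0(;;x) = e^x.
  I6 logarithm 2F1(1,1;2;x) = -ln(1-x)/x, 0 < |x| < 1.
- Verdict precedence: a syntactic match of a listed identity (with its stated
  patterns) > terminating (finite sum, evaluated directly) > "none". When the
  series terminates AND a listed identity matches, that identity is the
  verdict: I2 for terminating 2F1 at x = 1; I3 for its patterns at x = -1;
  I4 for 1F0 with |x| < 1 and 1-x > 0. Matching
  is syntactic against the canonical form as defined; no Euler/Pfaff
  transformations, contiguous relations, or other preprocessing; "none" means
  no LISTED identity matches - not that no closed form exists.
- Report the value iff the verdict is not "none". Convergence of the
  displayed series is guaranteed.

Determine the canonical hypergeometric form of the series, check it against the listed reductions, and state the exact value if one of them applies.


x = \frac{1}{3} here; the reduced form reads 2F1, upper {\frac{3}{5}, \frac{13}{6}}, lower {2}, C = -\frac{2}{3}. Verdict: none. Every listed pattern misses the 2F1 form at \frac{1}{3}, upper {\frac{3}{5}, \frac{13}{6}}.

The tell: x = \frac{1}{3} and the parameter 3/7 appears in both the upper and lower lists and cancels (alongside the other common factor).
Term ratio: r(k) = \frac{1}{3} * (k+\frac{3}{5}) (k+\frac{13}{6}) / [(k+2) (k+1)] - rational in k. x = \frac{1}{3}; t_0 = -\frac{2}{3}; negate the roots.


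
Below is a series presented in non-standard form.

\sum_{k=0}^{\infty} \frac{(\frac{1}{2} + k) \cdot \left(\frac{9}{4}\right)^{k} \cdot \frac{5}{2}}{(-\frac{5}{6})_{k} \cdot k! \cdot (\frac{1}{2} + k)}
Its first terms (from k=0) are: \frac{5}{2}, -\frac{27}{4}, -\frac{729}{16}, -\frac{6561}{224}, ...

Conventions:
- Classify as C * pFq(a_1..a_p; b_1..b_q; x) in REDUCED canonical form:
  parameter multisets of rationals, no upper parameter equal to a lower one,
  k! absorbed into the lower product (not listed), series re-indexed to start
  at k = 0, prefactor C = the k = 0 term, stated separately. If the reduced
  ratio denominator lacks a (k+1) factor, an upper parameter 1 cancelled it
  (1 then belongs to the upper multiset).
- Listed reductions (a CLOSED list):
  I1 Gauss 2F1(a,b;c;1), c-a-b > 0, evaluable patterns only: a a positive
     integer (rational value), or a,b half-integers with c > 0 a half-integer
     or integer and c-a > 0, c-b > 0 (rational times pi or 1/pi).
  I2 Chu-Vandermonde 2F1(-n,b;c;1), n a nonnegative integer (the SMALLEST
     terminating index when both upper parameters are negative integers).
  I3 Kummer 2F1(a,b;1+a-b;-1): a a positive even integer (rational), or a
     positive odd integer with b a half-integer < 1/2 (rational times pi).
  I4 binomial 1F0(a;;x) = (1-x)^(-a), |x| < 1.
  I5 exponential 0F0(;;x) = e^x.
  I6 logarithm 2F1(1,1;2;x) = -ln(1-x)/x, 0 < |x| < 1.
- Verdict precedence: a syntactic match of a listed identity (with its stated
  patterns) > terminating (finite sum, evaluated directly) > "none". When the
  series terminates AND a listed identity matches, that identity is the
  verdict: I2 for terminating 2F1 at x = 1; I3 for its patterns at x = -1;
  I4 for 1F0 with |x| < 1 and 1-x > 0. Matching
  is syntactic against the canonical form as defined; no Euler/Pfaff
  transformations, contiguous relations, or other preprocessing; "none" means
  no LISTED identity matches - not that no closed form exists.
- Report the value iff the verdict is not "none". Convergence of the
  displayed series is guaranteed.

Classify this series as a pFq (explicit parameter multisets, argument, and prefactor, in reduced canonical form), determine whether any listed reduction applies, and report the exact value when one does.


The tell: with t_0 = \frac{5}{2}, striking the common factor k + 1/2 reduces the term (prefactor 5/2).
Term ratio: r(k) = \frac{9}{4} * 1 / [(k-\frac{5}{6}) (k+1)] - rational in k, leading ratio \frac{9}{4}; with t_0 = \frac{5}{2}, classification follows.

With C = \frac{5}{2}: the canonical form is 0F1(-; -\frac{5}{6}; \frac{9}{4}). Verdict: none (x = \frac{9}{4}): each listed identity misses the multisets {-} ; {-\frac{5}{6}}.


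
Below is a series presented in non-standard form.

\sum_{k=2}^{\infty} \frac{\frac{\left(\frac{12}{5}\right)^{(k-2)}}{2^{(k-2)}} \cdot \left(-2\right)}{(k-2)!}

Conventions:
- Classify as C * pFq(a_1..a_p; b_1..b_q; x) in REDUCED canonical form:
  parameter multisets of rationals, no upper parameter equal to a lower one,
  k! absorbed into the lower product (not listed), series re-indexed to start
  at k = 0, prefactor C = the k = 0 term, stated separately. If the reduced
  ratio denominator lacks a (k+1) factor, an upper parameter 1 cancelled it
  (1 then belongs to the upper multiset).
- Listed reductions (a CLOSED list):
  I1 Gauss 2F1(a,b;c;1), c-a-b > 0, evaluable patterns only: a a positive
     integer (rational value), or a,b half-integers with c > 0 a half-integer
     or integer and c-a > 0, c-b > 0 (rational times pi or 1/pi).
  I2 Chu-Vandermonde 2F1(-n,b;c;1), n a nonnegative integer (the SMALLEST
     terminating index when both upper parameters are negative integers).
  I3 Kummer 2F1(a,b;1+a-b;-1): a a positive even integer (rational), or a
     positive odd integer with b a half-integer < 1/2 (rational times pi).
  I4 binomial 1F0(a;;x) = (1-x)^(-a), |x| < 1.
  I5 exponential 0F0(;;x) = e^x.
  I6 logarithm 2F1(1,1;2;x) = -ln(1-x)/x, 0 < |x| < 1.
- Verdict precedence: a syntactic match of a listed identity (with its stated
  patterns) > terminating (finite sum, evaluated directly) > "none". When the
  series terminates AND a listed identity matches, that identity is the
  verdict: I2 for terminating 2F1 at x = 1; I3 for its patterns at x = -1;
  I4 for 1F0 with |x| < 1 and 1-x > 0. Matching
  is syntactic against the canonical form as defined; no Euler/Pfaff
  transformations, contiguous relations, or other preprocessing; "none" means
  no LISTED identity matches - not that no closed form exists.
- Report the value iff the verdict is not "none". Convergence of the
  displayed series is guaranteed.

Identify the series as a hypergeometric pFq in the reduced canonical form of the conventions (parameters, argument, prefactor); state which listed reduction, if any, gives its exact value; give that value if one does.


Canonical form: C = -2 times 0F0 with upper {-}, lower {-}, x = \frac{6}{5}. Verdict: the I5 exponential reduction matches (the 0F0 exponential series at x = \frac{6}{5}). Exact value: \left(-2\right) \cdot e^{\frac{6}{5}}.

Key observation: from the first term -2: the two k-th powers (C = -2) combine into one argument.
Term ratio: r(k) = \frac{6}{5} * 1 / [(k+1)] - rational in k. x = \frac{6}{5}; t_0 = -2; negate the roots.
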